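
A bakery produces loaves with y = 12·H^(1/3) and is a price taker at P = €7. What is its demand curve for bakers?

MP_H = (1/3)·12·H^(-2/3) = 4·H^(-2/3).
Setting P·MP_H = w: 28·H^(-2/3) = w.
Solving for H: H^(-2/3) = w/28, so H = (28/w)^(3/2).

H(w) = (28/w)^(3/2)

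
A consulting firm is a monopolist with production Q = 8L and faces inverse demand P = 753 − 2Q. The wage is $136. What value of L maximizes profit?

L* = 23

Marginal revenue from the inverse demand is MR = 753 − 4Q.
The marginal product is MP_L = 8.
A monopolist hires until marginal revenue product equals the wage: MR·MP_L = w.
(753 − 32L)·8 = 136, so L = 23.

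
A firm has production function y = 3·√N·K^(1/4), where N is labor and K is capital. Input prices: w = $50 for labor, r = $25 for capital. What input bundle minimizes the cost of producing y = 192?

N* = 256, K* = 256

Cost minimization requires the marginal rate of technical substitution to equal the input-price ratio: MP_N/MP_K = w/r.
Here MP_N/MP_K = (1/2)·(K/N)/(1/4) = 2·(K/N). Setting this equal to 50/25 = 2 gives K = N.
Substituting into y = 192: 3·N^(1/2)·(N)^(1/4) = 192.
Solving, N = 256 and K = 256.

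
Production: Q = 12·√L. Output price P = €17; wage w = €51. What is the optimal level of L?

MP_L = (1/2)·12·L^(-1/2) = 6·L^(-1/2).
Profit maximization for a price taker requires P·MP_L = w: 17·6·L^(-1/2) = 51.
So L^(-1/2) = 0.5, which gives L = 4.

L* = 4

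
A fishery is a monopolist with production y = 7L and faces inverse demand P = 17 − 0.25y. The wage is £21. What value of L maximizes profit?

L* = 4

Marginal revenue from the inverse demand is MR = 17 − 0.5y.
The marginal product is MP_L = 7.
A monopolist hires until marginal revenue product equals the wage: MR·MP_L = w.
(17 − 3.5L)·7 = 21, so L = 4.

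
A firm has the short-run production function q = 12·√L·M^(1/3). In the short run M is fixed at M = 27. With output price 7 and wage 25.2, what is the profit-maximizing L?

L* = 25

With M = 27, MP_L = (1/2)·12·L^(-1/2)·27^(1/3) = 18·L^(-1/2).
Profit maximization for a price taker requires P·MP_L = w: 7·18·L^(-1/2) = 25.2.
So L^(-1/2) = 0.2, which gives L = 25.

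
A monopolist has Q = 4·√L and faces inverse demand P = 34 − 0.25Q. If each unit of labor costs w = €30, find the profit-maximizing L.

Marginal revenue from the inverse demand is MR = 34 − 0.5Q.
The marginal product is MP_L = 2·L^(-1/2).
A monopolist hires until marginal revenue product equals the wage: MR·MP_L = w.
At L, Q = 4·√L. Substituting and solving: (34 − 2·√L)·2·L^(-1/2) = 30 gives L = 4.

L* = 4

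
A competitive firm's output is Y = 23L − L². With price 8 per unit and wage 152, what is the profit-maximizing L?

The marginal product of L is MP_L = 23 − 2L.
A price-taking firm hires until the value of the marginal product equals the wage: P·MP_L = w, so 8·(23 − 2L) = 152.
Then 23 − 2L = 19, giving L = 2.

L* = 2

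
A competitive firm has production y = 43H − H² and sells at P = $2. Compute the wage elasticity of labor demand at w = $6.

From P·MP_H = w with MP_H = 43 − 2H, labor demand is H(w) = (43 − w/2)/2.
dH/dw = −1/(4) = -0.25.
At w = 6, H = 20, so ε = (dH/dw)·(w/H) = (-0.25)·(6/20) = -0.075.

ε = -0.075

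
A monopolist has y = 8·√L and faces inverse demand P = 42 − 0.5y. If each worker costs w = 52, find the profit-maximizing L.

Marginal revenue from the inverse demand is MR = 42 − y.
The marginal product is MP_L = 4·L^(-1/2).
A monopolist hires until marginal revenue product equals the wage: MR·MP_L = w.
At L, y = 8·√L. Substituting and solving: (42 − 8·√L)·4·L^(-1/2) = 52 gives L = 4.

L* = 4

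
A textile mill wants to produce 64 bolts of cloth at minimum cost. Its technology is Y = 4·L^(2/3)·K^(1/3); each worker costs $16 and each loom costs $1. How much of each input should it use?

L* = 8, K* = 64

Cost minimization requires the marginal rate of technical substitution to equal the input-price ratio: MP_L/MP_K = w/r.
Here MP_L/MP_K = (2/3)·(K/L)/(1/3) = 2·(K/L). Setting this equal to 16/1 = 16 gives K = 8L.
Substituting into Y = 64: 4·L^(2/3)·(8L)^(1/3) = 64.
Solving, L = 8 and K = 64.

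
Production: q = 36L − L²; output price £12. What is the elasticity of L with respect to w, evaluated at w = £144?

ε = -0.5

From P·MP_L = w with MP_L = 36 − 2L, labor demand is L(w) = (36 − w/12)/2.
dL/dw = −1/(24) = -1/24.
At w = 144, L = 12, so ε = (dL/dw)·(w/L) = (-1/24)·(144/12) = -0.5.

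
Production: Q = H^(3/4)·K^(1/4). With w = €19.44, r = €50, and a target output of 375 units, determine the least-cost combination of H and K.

Cost minimization requires the marginal rate of technical substitution to equal the input-price ratio: MP_H/MP_K = w/r.
Here MP_H/MP_K = (3/4)·(K/H)/(1/4) = 3·(K/H). Setting this equal to 19.44/50 = 0.3888 gives K = 0.1296H.
Substituting into Q = 375: H^(3/4)·(0.1296H)^(1/4) = 375.
Solving, H = 625 and K = 81.

H* = 625, K* = 81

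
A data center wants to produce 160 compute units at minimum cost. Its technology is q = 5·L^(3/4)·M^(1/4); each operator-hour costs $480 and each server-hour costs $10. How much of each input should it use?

L* = 16, M* = 256

Cost minimization requires the marginal rate of technical substitution to equal the input-price ratio: MP_L/MP_M = w/r.
Here MP_L/MP_M = (3/4)·(M/L)/(1/4) = 3·(M/L). Setting this equal to 480/10 = 48 gives M = 16L.
Substituting into q = 160: 5·L^(3/4)·(16L)^(1/4) = 160.
Solving, L = 16 and M = 256.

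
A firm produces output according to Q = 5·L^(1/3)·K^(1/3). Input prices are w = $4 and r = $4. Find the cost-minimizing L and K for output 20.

Cost minimization requires the marginal rate of technical substitution to equal the input-price ratio: MP_L/MP_K = w/r.
Here MP_L/MP_K = (1/3)·(K/L)/(1/3) = (K/L). Setting this equal to 4/4 = 1 gives K = L.
Substituting into Q = 20: 5·L^(1/3)·(L)^(1/3) = 20.
Solving, L = 8 and K = 8.

L* = 8, K* = 8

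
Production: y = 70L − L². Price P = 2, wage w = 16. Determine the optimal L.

L* = 31

The marginal product of L is MP_L = 70 − 2L.
A price-taking firm hires until the value of the marginal product equals the wage: P·MP_L = w, so 2·(70 − 2L) = 16.
Then 70 − 2L = 8, giving L = 31.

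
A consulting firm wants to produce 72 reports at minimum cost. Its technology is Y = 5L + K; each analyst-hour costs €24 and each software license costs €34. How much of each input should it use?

L* = 14.4, K* = 0

The inputs are perfect substitutes, so the firm uses whichever has the lower cost per unit of output.
Cost per unit of output via L is 4.8; via K it is 34. L is cheaper.
Producing Y = 72 with L alone: L = 14.4, K = 0.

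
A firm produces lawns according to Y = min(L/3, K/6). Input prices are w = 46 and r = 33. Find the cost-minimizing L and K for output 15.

With a fixed-proportions technology, the cost-minimizing bundle uses no slack in either input: L/3 = K/6 = Y.
So L = 3·15 = 45 and K = 6·15 = 90.

L* = 45, K* = 90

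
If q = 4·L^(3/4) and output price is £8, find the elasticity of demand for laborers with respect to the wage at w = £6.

ε = -4

MP_L = (3/4)·4·L^(-1/4), so P·MP_L = w gives 24·L^(-1/4) = w.
Solving, L(w) = (24/w)^(4). This is a constant-elasticity form: L ∝ w^(−4), so ε = −4.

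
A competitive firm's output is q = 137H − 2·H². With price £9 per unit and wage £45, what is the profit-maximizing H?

H* = 33

The marginal product of H is MP_H = 137 − 4H.
A price-taking firm hires until the value of the marginal product equals the wage: P·MP_H = w, so 9·(137 − 4H) = 45.
Then 137 − 4H = 5, giving H = 33.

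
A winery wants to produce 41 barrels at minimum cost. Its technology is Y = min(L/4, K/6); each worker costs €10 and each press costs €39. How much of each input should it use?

With a fixed-proportions technology, the cost-minimizing bundle uses no slack in either input: L/4 = K/6 = Y.
So L = 4·41 = 164 and K = 6·41 = 246.

L* = 164, K* = 246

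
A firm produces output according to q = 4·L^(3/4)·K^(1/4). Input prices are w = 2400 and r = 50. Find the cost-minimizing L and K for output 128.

Cost minimization requires the marginal rate of technical substitution to equal the input-price ratio: MP_L/MP_K = w/r.
Here MP_L/MP_K = (3/4)·(K/L)/(1/4) = 3·(K/L). Setting this equal to 2400/50 = 48 gives K = 16L.
Substituting into q = 128: 4·L^(3/4)·(16L)^(1/4) = 128.
Solving, L = 16 and K = 256.

L* = 16, K* = 256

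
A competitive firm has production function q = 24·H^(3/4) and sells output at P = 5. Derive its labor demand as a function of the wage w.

H(w) = (90/w)^(4)

MP_H = (3/4)·24·H^(-1/4) = 18·H^(-1/4).
Setting P·MP_H = w: 90·H^(-1/4) = w.
Solving for H: H^(-1/4) = w/90, so H = (90/w)^(4).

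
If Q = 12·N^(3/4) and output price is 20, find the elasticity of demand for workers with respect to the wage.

MP_N = (3/4)·12·N^(-1/4), so P·MP_N = w gives 180·N^(-1/4) = w.
Solving, N(w) = (180/w)^(4). This is a constant-elasticity form: N ∝ w^(−4), so ε = −4.

ε = -4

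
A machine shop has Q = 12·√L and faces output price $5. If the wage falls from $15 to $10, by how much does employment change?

ΔL = 5

From P·MP_L = w with MP_L = 6·L^(-1/2), the labor demand is L(w) = (30/w)^(2).
At w = 15: L = 4. At w = 10: L = 9.
ΔL = 9 − 4 = 5.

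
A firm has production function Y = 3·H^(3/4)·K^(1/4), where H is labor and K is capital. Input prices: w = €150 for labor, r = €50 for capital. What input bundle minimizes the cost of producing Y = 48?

Cost minimization requires the marginal rate of technical substitution to equal the input-price ratio: MP_H/MP_K = w/r.
Here MP_H/MP_K = (3/4)·(K/H)/(1/4) = 3·(K/H). Setting this equal to 150/50 = 3 gives K = H.
Substituting into Y = 48: 3·H^(3/4)·(H)^(1/4) = 48.
Solving, H = 16 and K = 16.

H* = 16, K* = 16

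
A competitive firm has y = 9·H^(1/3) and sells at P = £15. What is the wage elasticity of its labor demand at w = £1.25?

MP_H = (1/3)·9·H^(-2/3), so P·MP_H = w gives 45·H^(-2/3) = w.
Solving, H(w) = (45/w)^(3/2). This is a constant-elasticity form: H ∝ w^(−3/2), so ε = −3/2.

ε = -1.5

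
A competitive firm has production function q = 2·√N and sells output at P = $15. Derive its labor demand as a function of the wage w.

MP_N = (1/2)·2·N^(-1/2) = N^(-1/2).
Setting P·MP_N = w: 15·N^(-1/2) = w.
Solving for N: N^(-1/2) = w/15, so N = (15/w)^(2).

N(w) = 225/w²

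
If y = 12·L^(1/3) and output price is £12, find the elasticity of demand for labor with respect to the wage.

MP_L = (1/3)·12·L^(-2/3), so P·MP_L = w gives 48·L^(-2/3) = w.
Solving, L(w) = (48/w)^(3/2). This is a constant-elasticity form: L ∝ w^(−3/2), so ε = −3/2.

ε = -1.5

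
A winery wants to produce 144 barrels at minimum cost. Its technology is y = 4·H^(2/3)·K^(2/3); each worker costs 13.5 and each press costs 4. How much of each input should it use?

Cost minimization requires the marginal rate of technical substitution to equal the input-price ratio: MP_H/MP_K = w/r.
Here MP_H/MP_K = (2/3)·(K/H)/(2/3) = (K/H). Setting this equal to 13.5/4 = 3.375 gives K = 3.375H.
Substituting into y = 144: 4·H^(2/3)·(3.375H)^(2/3) = 144.
Solving, H = 8 and K = 27.

H* = 8, K* = 27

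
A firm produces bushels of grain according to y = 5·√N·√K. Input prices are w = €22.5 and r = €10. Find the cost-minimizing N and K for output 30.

Cost minimization requires the marginal rate of technical substitution to equal the input-price ratio: MP_N/MP_K = w/r.
Here MP_N/MP_K = (1/2)·(K/N)/(1/2) = (K/N). Setting this equal to 22.5/10 = 2.25 gives K = 2.25N.
Substituting into y = 30: 5·N^(1/2)·(2.25N)^(1/2) = 30.
Solving, N = 4 and K = 9.

N* = 4, K* = 9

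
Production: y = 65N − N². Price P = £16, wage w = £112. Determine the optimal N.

The marginal product of N is MP_N = 65 − 2N.
A price-taking firm hires until the value of the marginal product equals the wage: P·MP_N = w, so 16·(65 − 2N) = 112.
Then 65 − 2N = 7, giving N = 29.

N* = 29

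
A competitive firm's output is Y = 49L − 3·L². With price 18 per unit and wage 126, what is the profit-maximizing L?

L* = 7

The marginal product of L is MP_L = 49 − 6L.
A price-taking firm hires until the value of the marginal product equals the wage: P·MP_L = w, so 18·(49 − 6L) = 126.
Then 49 − 6L = 7, giving L = 7.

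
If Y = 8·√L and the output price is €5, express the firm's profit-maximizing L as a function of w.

L(w) = 400/w²

MP_L = (1/2)·8·L^(-1/2) = 4·L^(-1/2).
Setting P·MP_L = w: 20·L^(-1/2) = w.
Solving for L: L^(-1/2) = w/20, so L = (20/w)^(2).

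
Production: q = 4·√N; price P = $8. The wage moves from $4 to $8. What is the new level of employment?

From P·MP_N = w with MP_N = 2·N^(-1/2), the labor demand is N(w) = (16/w)^(2).
At w = 4: N = 16. At w = 8: N = 4.

N* = 4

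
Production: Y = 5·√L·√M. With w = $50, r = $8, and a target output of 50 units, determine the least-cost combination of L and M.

L* = 4, M* = 25

Cost minimization requires the marginal rate of technical substitution to equal the input-price ratio: MP_L/MP_M = w/r.
Here MP_L/MP_M = (1/2)·(M/L)/(1/2) = (M/L). Setting this equal to 50/8 = 6.25 gives M = 6.25L.
Substituting into Y = 50: 5·L^(1/2)·(6.25L)^(1/2) = 50.
Solving, L = 4 and M = 25.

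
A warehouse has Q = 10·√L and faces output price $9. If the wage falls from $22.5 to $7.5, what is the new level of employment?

From P·MP_L = w with MP_L = 5·L^(-1/2), the labor demand is L(w) = (45/w)^(2).
At w = 22.5: L = 4. At w = 7.5: L = 36.

L* = 36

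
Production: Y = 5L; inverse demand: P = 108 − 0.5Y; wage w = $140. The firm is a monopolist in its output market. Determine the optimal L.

L* = 16

Marginal revenue from the inverse demand is MR = 108 − Y.
The marginal product is MP_L = 5.
A monopolist hires until marginal revenue product equals the wage: MR·MP_L = w.
(108 − 5L)·5 = 140, so L = 16.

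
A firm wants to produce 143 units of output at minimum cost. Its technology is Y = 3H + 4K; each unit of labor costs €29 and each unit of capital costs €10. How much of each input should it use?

The inputs are perfect substitutes, so the firm uses whichever has the lower cost per unit of output.
Cost per unit of output via H is w/3 = 29/3; via K it is r/4 = 2.5. K is cheaper.
Producing Y = 143 with K alone: H = 0, K = 35.75.

H* = 0, K* = 35.75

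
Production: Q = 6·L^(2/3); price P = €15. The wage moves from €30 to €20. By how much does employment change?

From P·MP_L = w with MP_L = 4·L^(-1/3), the labor demand is L(w) = (60/w)^(3).
At w = 30: L = 8. At w = 20: L = 27.
ΔL = 27 − 8 = 19.

ΔL = 19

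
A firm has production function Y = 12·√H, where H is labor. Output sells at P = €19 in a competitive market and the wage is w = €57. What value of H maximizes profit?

MP_H = (1/2)·12·H^(-1/2) = 6·H^(-1/2).
Profit maximization for a price taker requires P·MP_H = w: 19·6·H^(-1/2) = 57.
So H^(-1/2) = 0.5, which gives H = 4.

H* = 4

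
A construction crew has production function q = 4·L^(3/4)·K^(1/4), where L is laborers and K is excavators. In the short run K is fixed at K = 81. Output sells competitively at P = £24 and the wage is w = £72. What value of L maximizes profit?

With K = 81, MP_L = (3/4)·4·L^(-1/4)·81^(1/4) = 9·L^(-1/4).
Profit maximization for a price taker requires P·MP_L = w: 24·9·L^(-1/4) = 72.
So L^(-1/4) = 1/3, which gives L = 81.

L* = 81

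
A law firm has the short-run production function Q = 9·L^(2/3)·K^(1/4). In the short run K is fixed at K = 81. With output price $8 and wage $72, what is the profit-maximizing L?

With K = 81, MP_L = (2/3)·9·L^(-1/3)·81^(1/4) = 18·L^(-1/3).
Profit maximization for a price taker requires P·MP_L = w: 8·18·L^(-1/3) = 72.
So L^(-1/3) = 0.5, which gives L = 8.

L* = 8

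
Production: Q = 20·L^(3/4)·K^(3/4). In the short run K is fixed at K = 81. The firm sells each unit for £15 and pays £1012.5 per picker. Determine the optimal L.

L* = 1296

With K = 81, MP_L = (3/4)·20·L^(-1/4)·81^(3/4) = 405·L^(-1/4).
Profit maximization for a price taker requires P·MP_L = w: 15·405·L^(-1/4) = 1012.5.
So L^(-1/4) = 1/6, which gives L = 1296.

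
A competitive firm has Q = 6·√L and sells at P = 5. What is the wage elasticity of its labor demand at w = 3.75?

ε = -2

MP_L = (1/2)·6·L^(-1/2), so P·MP_L = w gives 15·L^(-1/2) = w.
Solving, L(w) = (15/w)^(2). This is a constant-elasticity form: L ∝ w^(−2), so ε = −2.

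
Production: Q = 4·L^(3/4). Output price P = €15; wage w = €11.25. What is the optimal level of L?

L* = 256

MP_L = (3/4)·4·L^(-1/4) = 3·L^(-1/4).
Profit maximization for a price taker requires P·MP_L = w: 15·3·L^(-1/4) = 11.25.
So L^(-1/4) = 0.25, which gives L = 256.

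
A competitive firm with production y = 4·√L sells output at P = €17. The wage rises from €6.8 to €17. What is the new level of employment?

L* = 4

From P·MP_L = w with MP_L = 2·L^(-1/2), the labor demand is L(w) = (34/w)^(2).
At w = 6.8: L = 25. At w = 17: L = 4.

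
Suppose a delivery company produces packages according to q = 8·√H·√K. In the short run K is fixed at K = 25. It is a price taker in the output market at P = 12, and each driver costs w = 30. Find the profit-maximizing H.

H* = 64

With K = 25, MP_H = (1/2)·8·H^(-1/2)·25^(1/2) = 20·H^(-1/2).
Profit maximization for a price taker requires P·MP_H = w: 12·20·H^(-1/2) = 30.
So H^(-1/2) = 0.125, which gives H = 64.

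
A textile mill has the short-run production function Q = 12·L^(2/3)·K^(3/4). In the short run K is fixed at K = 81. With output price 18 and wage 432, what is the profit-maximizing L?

With K = 81, MP_L = (2/3)·12·L^(-1/3)·81^(3/4) = 216·L^(-1/3).
Profit maximization for a price taker requires P·MP_L = w: 18·216·L^(-1/3) = 432.
So L^(-1/3) = 1/9, which gives L = 729.

L* = 729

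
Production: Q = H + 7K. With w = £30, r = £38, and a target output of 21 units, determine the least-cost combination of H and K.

H* = 0, K* = 3

The inputs are perfect substitutes, so the firm uses whichever has the lower cost per unit of output.
Cost per unit of output via H is 30; via K it is 38/7. K is cheaper.
Producing Q = 21 with K alone: H = 0, K = 3.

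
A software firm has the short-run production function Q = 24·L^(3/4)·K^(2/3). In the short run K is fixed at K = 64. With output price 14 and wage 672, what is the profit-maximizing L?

L* = 1296

With K = 64, MP_L = (3/4)·24·L^(-1/4)·64^(2/3) = 288·L^(-1/4).
Profit maximization for a price taker requires P·MP_L = w: 14·288·L^(-1/4) = 672.
So L^(-1/4) = 1/6, which gives L = 1296.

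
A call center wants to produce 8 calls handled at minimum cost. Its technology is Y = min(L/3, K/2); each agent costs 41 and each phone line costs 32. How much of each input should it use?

With a fixed-proportions technology, the cost-minimizing bundle uses no slack in either input: L/3 = K/2 = Y.
So L = 3·8 = 24 and K = 2·8 = 16.

L* = 24, K* = 16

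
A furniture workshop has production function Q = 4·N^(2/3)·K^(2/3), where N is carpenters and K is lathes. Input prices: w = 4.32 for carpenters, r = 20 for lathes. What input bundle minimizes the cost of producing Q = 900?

Cost minimization requires the marginal rate of technical substitution to equal the input-price ratio: MP_N/MP_K = w/r.
Here MP_N/MP_K = (2/3)·(K/N)/(2/3) = (K/N). Setting this equal to 4.32/20 = 0.216 gives K = 0.216N.
Substituting into Q = 900: 4·N^(2/3)·(0.216N)^(2/3) = 900.
Solving, N = 125 and K = 27.

N* = 125, K* = 27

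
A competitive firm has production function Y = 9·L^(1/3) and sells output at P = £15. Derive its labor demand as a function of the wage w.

MP_L = (1/3)·9·L^(-2/3) = 3·L^(-2/3).
Setting P·MP_L = w: 45·L^(-2/3) = w.
Solving for L: L^(-2/3) = w/45, so L = (45/w)^(3/2).

L(w) = (45/w)^(3/2)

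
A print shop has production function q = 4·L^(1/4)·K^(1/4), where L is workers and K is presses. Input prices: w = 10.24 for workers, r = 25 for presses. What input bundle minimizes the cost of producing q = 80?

Cost minimization requires the marginal rate of technical substitution to equal the input-price ratio: MP_L/MP_K = w/r.
Here MP_L/MP_K = (1/4)·(K/L)/(1/4) = (K/L). Setting this equal to 10.24/25 = 0.4096 gives K = 0.4096L.
Substituting into q = 80: 4·L^(1/4)·(0.4096L)^(1/4) = 80.
Solving, L = 625 and K = 256.

L* = 625, K* = 256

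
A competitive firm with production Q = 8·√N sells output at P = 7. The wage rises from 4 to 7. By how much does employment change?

ΔN = -33

From P·MP_N = w with MP_N = 4·N^(-1/2), the labor demand is N(w) = (28/w)^(2).
At w = 4: N = 49. At w = 7: N = 16.
ΔN = 16 − 49 = -33.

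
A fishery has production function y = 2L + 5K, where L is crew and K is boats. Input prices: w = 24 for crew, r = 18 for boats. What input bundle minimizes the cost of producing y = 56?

L* = 0, K* = 11.2

The inputs are perfect substitutes, so the firm uses whichever has the lower cost per unit of output.
Cost per unit of output via L is w/2 = 12; via K it is r/5 = 3.6. K is cheaper.
Producing y = 56 with K alone: L = 0, K = 11.2.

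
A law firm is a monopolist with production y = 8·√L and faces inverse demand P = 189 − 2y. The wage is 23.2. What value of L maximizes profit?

L* = 25

Marginal revenue from the inverse demand is MR = 189 − 4y.
The marginal product is MP_L = 4·L^(-1/2).
A monopolist hires until marginal revenue product equals the wage: MR·MP_L = w.
At L, y = 8·√L. Substituting and solving: (189 − 32·√L)·4·L^(-1/2) = 23.2 gives L = 25.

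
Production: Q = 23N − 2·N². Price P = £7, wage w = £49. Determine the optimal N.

The marginal product of N is MP_N = 23 − 4N.
A price-taking firm hires until the value of the marginal product equals the wage: P·MP_N = w, so 7·(23 − 4N) = 49.
Then 23 − 4N = 7, giving N = 4.

N* = 4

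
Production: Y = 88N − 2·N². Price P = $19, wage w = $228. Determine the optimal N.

N* = 19

The marginal product of N is MP_N = 88 − 4N.
A price-taking firm hires until the value of the marginal product equals the wage: P·MP_N = w, so 19·(88 − 4N) = 228.
Then 88 − 4N = 12, giving N = 19.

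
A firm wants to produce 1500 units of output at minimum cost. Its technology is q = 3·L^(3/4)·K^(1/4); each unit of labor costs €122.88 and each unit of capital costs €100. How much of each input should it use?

L* = 625, K* = 256

Cost minimization requires the marginal rate of technical substitution to equal the input-price ratio: MP_L/MP_K = w/r.
Here MP_L/MP_K = (3/4)·(K/L)/(1/4) = 3·(K/L). Setting this equal to 122.88/100 = 1.2288 gives K = 0.4096L.
Substituting into q = 1500: 3·L^(3/4)·(0.4096L)^(1/4) = 1500.
Solving, L = 625 and K = 256.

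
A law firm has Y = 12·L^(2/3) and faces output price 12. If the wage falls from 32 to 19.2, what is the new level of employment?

From P·MP_L = w with MP_L = 8·L^(-1/3), the labor demand is L(w) = (96/w)^(3).
At w = 32: L = 27. At w = 19.2: L = 125.

L* = 125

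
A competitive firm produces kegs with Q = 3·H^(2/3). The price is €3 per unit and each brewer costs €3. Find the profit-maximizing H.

H* = 8

MP_H = (2/3)·3·H^(-1/3) = 2·H^(-1/3).
Profit maximization for a price taker requires P·MP_H = w: 3·2·H^(-1/3) = 3.
So H^(-1/3) = 0.5, which gives H = 8.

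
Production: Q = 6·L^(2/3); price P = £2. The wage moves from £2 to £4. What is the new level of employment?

L* = 8

From P·MP_L = w with MP_L = 4·L^(-1/3), the labor demand is L(w) = (8/w)^(3).
At w = 2: L = 64. At w = 4: L = 8.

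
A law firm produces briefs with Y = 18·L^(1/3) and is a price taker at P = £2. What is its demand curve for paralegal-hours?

L(w) = (12/w)^(3/2)

MP_L = (1/3)·18·L^(-2/3) = 6·L^(-2/3).
Setting P·MP_L = w: 12·L^(-2/3) = w.
Solving for L: L^(-2/3) = w/12, so L = (12/w)^(3/2).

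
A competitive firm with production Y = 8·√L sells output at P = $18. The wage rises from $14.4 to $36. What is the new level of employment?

From P·MP_L = w with MP_L = 4·L^(-1/2), the labor demand is L(w) = (72/w)^(2).
At w = 14.4: L = 25. At w = 36: L = 4.

L* = 4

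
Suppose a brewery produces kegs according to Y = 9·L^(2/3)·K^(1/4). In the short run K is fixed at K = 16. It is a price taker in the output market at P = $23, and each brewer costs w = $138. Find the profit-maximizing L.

L* = 8

With K = 16, MP_L = (2/3)·9·L^(-1/3)·16^(1/4) = 12·L^(-1/3).
Profit maximization for a price taker requires P·MP_L = w: 23·12·L^(-1/3) = 138.
So L^(-1/3) = 0.5, which gives L = 8.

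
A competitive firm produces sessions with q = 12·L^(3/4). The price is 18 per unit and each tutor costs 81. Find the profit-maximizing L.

MP_L = (3/4)·12·L^(-1/4) = 9·L^(-1/4).
Profit maximization for a price taker requires P·MP_L = w: 18·9·L^(-1/4) = 81.
So L^(-1/4) = 0.5, which gives L = 16.

L* = 16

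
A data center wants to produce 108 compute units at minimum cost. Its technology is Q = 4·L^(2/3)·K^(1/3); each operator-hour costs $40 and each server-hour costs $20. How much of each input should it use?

L* = 27, K* = 27

Cost minimization requires the marginal rate of technical substitution to equal the input-price ratio: MP_L/MP_K = w/r.
Here MP_L/MP_K = (2/3)·(K/L)/(1/3) = 2·(K/L). Setting this equal to 40/20 = 2 gives K = L.
Substituting into Q = 108: 4·L^(2/3)·(L)^(1/3) = 108.
Solving, L = 27 and K = 27.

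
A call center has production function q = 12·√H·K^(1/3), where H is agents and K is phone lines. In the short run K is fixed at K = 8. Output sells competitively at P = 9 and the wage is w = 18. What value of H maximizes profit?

With K = 8, MP_H = (1/2)·12·H^(-1/2)·8^(1/3) = 12·H^(-1/2).
Profit maximization for a price taker requires P·MP_H = w: 9·12·H^(-1/2) = 18.
So H^(-1/2) = 1/6, which gives H = 36.

H* = 36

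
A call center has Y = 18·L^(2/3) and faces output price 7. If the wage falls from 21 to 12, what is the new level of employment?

From P·MP_L = w with MP_L = 12·L^(-1/3), the labor demand is L(w) = (84/w)^(3).
At w = 21: L = 64. At w = 12: L = 343.

L* = 343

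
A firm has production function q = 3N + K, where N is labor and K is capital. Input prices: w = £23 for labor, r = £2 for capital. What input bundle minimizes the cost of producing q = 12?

N* = 0, K* = 12

The inputs are perfect substitutes, so the firm uses whichever has the lower cost per unit of output.
Cost per unit of output via N is 23/3; via K it is 2. K is cheaper.
Producing q = 12 with K alone: N = 0, K = 12.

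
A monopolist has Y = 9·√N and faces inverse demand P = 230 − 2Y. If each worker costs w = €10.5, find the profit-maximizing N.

N* = 36

Marginal revenue from the inverse demand is MR = 230 − 4Y.
The marginal product is MP_N = 4.5·N^(-1/2).
A monopolist hires until marginal revenue product equals the wage: MR·MP_N = w.
At N, Y = 9·√N. Substituting and solving: (230 − 36·√N)·4.5·N^(-1/2) = 10.5 gives N = 36.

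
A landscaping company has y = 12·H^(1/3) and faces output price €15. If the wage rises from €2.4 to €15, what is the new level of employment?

H* = 8

From P·MP_H = w with MP_H = 4·H^(-2/3), the labor demand is H(w) = (60/w)^(3/2).
At w = 2.4: H = 125. At w = 15: H = 8.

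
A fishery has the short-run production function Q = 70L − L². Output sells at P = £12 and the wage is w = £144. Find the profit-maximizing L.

L* = 29

The marginal product of L is MP_L = 70 − 2L.
A price-taking firm hires until the value of the marginal product equals the wage: P·MP_L = w, so 12·(70 − 2L) = 144.
Then 70 − 2L = 12, giving L = 29.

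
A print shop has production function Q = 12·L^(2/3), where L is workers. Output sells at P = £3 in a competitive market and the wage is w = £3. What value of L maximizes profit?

L* = 512

MP_L = (2/3)·12·L^(-1/3) = 8·L^(-1/3).
Profit maximization for a price taker requires P·MP_L = w: 3·8·L^(-1/3) = 3.
So L^(-1/3) = 0.125, which gives L = 512.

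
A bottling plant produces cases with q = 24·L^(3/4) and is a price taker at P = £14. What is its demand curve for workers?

L(w) = (252/w)^(4)

MP_L = (3/4)·24·L^(-1/4) = 18·L^(-1/4).
Setting P·MP_L = w: 252·L^(-1/4) = w.
Solving for L: L^(-1/4) = w/252, so L = (252/w)^(4).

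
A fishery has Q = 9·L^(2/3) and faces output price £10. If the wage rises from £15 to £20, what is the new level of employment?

L* = 27

From P·MP_L = w with MP_L = 6·L^(-1/3), the labor demand is L(w) = (60/w)^(3).
At w = 15: L = 64. At w = 20: L = 27.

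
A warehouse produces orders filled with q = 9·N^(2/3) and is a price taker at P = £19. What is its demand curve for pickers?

MP_N = (2/3)·9·N^(-1/3) = 6·N^(-1/3).
Setting P·MP_N = w: 114·N^(-1/3) = w.
Solving for N: N^(-1/3) = w/114, so N = (114/w)^(3).

N(w) = 1481544/w³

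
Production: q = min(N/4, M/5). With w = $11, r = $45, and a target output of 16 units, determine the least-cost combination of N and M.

N* = 64, M* = 80

With a fixed-proportions technology, the cost-minimizing bundle uses no slack in either input: N/4 = M/5 = q.
So N = 4·16 = 64 and M = 5·16 = 80.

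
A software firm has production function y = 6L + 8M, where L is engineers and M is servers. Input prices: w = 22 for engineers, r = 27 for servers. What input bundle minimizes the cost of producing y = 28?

L* = 0, M* = 3.5

The inputs are perfect substitutes, so the firm uses whichever has the lower cost per unit of output.
Cost per unit of output via L is w/6 = 11/3; via M it is r/8 = 3.375. M is cheaper.
Producing y = 28 with M alone: L = 0, M = 3.5.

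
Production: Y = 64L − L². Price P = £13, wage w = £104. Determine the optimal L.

The marginal product of L is MP_L = 64 − 2L.
A price-taking firm hires until the value of the marginal product equals the wage: P·MP_L = w, so 13·(64 − 2L) = 104.
Then 64 − 2L = 8, giving L = 28.

L* = 28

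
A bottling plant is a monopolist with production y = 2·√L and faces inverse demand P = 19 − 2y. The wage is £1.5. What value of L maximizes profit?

L* = 4

Marginal revenue from the inverse demand is MR = 19 − 4y.
The marginal product is MP_L = L^(-1/2).
A monopolist hires until marginal revenue product equals the wage: MR·MP_L = w.
At L, y = 2·√L. Substituting and solving: (19 − 8·√L)·L^(-1/2) = 1.5 gives L = 4.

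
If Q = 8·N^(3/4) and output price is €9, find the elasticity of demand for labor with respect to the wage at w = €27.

MP_N = (3/4)·8·N^(-1/4), so P·MP_N = w gives 54·N^(-1/4) = w.
Solving, N(w) = (54/w)^(4). This is a constant-elasticity form: N ∝ w^(−4), so ε = −4.

ε = -4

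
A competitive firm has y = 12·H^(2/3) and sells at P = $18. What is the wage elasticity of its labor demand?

MP_H = (2/3)·12·H^(-1/3), so P·MP_H = w gives 144·H^(-1/3) = w.
Solving, H(w) = (144/w)^(3). This is a constant-elasticity form: H ∝ w^(−3), so ε = −3.

ε = -3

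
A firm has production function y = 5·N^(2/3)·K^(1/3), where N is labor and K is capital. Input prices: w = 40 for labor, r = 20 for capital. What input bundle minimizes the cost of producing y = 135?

Cost minimization requires the marginal rate of technical substitution to equal the input-price ratio: MP_N/MP_K = w/r.
Here MP_N/MP_K = (2/3)·(K/N)/(1/3) = 2·(K/N). Setting this equal to 40/20 = 2 gives K = N.
Substituting into y = 135: 5·N^(2/3)·(N)^(1/3) = 135.
Solving, N = 27 and K = 27.

N* = 27, K* = 27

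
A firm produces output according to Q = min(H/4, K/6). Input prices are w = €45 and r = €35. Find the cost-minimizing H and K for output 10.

With a fixed-proportions technology, the cost-minimizing bundle uses no slack in either input: H/4 = K/6 = Q.
So H = 4·10 = 40 and K = 6·10 = 60.

H* = 40, K* = 60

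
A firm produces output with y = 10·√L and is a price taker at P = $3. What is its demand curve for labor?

MP_L = (1/2)·10·L^(-1/2) = 5·L^(-1/2).
Setting P·MP_L = w: 15·L^(-1/2) = w.
Solving for L: L^(-1/2) = w/15, so L = (15/w)^(2).

L(w) = 225/w²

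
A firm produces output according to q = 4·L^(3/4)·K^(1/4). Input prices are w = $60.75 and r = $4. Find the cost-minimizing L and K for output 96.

L* = 16, K* = 81

Cost minimization requires the marginal rate of technical substitution to equal the input-price ratio: MP_L/MP_K = w/r.
Here MP_L/MP_K = (3/4)·(K/L)/(1/4) = 3·(K/L). Setting this equal to 60.75/4 = 15.1875 gives K = 5.0625L.
Substituting into q = 96: 4·L^(3/4)·(5.0625L)^(1/4) = 96.
Solving, L = 16 and K = 81.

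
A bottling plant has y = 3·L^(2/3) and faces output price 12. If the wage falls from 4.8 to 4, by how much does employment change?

ΔL = 91

From P·MP_L = w with MP_L = 2·L^(-1/3), the labor demand is L(w) = (24/w)^(3).
At w = 4.8: L = 125. At w = 4: L = 216.
ΔL = 216 − 125 = 91.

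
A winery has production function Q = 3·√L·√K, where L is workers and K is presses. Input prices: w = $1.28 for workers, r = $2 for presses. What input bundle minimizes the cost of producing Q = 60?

L* = 25, K* = 16

Cost minimization requires the marginal rate of technical substitution to equal the input-price ratio: MP_L/MP_K = w/r.
Here MP_L/MP_K = (1/2)·(K/L)/(1/2) = (K/L). Setting this equal to 1.28/2 = 0.64 gives K = 0.64L.
Substituting into Q = 60: 3·L^(1/2)·(0.64L)^(1/2) = 60.
Solving, L = 25 and K = 16.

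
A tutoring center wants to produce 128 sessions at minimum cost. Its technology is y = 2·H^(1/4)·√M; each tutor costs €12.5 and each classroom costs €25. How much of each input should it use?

Cost minimization requires the marginal rate of technical substitution to equal the input-price ratio: MP_H/MP_M = w/r.
Here MP_H/MP_M = (1/4)·(M/H)/(1/2) = 0.5·(M/H). Setting this equal to 12.5/25 = 0.5 gives M = H.
Substituting into y = 128: 2·H^(1/4)·(H)^(1/2) = 128.
Solving, H = 256 and M = 256.

H* = 256, M* = 256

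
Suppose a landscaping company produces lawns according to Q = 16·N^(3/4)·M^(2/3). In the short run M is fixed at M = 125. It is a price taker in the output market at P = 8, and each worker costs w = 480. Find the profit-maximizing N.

With M = 125, MP_N = (3/4)·16·N^(-1/4)·125^(2/3) = 300·N^(-1/4).
Profit maximization for a price taker requires P·MP_N = w: 8·300·N^(-1/4) = 480.
So N^(-1/4) = 0.2, which gives N = 625.

N* = 625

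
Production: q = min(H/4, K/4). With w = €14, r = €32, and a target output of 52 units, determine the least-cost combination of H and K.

H* = 208, K* = 208

With a fixed-proportions technology, the cost-minimizing bundle uses no slack in either input: H/4 = K/4 = q.
So H = 4·52 = 208 and K = 4·52 = 208.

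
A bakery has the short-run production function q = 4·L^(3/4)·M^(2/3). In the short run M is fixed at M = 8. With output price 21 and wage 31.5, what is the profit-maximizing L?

L* = 4096

With M = 8, MP_L = (3/4)·4·L^(-1/4)·8^(2/3) = 12·L^(-1/4).
Profit maximization for a price taker requires P·MP_L = w: 21·12·L^(-1/4) = 31.5.
So L^(-1/4) = 0.125, which gives L = 4096.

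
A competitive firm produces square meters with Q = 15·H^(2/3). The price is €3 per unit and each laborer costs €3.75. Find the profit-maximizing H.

MP_H = (2/3)·15·H^(-1/3) = 10·H^(-1/3).
Profit maximization for a price taker requires P·MP_H = w: 3·10·H^(-1/3) = 3.75.
So H^(-1/3) = 0.125, which gives H = 512.

H* = 512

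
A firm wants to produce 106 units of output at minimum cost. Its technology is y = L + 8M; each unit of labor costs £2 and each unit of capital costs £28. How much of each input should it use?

L* = 106, M* = 0

The inputs are perfect substitutes, so the firm uses whichever has the lower cost per unit of output.
Cost per unit of output via L is 2; via M it is 3.5. L is cheaper.
Producing y = 106 with L alone: L = 106, M = 0.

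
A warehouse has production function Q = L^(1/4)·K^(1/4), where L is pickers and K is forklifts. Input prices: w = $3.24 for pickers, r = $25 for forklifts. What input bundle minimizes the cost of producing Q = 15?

L* = 625, K* = 81

Cost minimization requires the marginal rate of technical substitution to equal the input-price ratio: MP_L/MP_K = w/r.
Here MP_L/MP_K = (1/4)·(K/L)/(1/4) = (K/L). Setting this equal to 3.24/25 = 0.1296 gives K = 0.1296L.
Substituting into Q = 15: L^(1/4)·(0.1296L)^(1/4) = 15.
Solving, L = 625 and K = 81.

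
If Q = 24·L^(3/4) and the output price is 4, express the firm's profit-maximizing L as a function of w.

L(w) = (72/w)^(4)

MP_L = (3/4)·24·L^(-1/4) = 18·L^(-1/4).
Setting P·MP_L = w: 72·L^(-1/4) = w.
Solving for L: L^(-1/4) = w/72, so L = (72/w)^(4).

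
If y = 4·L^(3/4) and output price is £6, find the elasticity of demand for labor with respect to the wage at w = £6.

MP_L = (3/4)·4·L^(-1/4), so P·MP_L = w gives 18·L^(-1/4) = w.
Solving, L(w) = (18/w)^(4). This is a constant-elasticity form: L ∝ w^(−4), so ε = −4.

ε = -4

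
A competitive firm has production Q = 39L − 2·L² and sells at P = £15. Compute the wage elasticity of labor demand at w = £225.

From P·MP_L = w with MP_L = 39 − 4L, labor demand is L(w) = (39 − w/15)/4.
dL/dw = −1/(60) = -1/60.
At w = 225, L = 6, so ε = (dL/dw)·(w/L) = (-1/60)·(225/6) = -0.625.

ε = -0.625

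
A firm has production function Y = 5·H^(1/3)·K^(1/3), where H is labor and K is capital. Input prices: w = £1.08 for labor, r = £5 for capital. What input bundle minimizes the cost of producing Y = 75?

Cost minimization requires the marginal rate of technical substitution to equal the input-price ratio: MP_H/MP_K = w/r.
Here MP_H/MP_K = (1/3)·(K/H)/(1/3) = (K/H). Setting this equal to 1.08/5 = 0.216 gives K = 0.216H.
Substituting into Y = 75: 5·H^(1/3)·(0.216H)^(1/3) = 75.
Solving, H = 125 and K = 27.

H* = 125, K* = 27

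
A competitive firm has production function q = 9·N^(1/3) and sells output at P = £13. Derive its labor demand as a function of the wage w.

MP_N = (1/3)·9·N^(-2/3) = 3·N^(-2/3).
Setting P·MP_N = w: 39·N^(-2/3) = w.
Solving for N: N^(-2/3) = w/39, so N = (39/w)^(3/2).

N(w) = (39/w)^(3/2)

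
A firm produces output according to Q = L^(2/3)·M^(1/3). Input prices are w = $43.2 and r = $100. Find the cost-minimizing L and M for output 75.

L* = 125, M* = 27

Cost minimization requires the marginal rate of technical substitution to equal the input-price ratio: MP_L/MP_M = w/r.
Here MP_L/MP_M = (2/3)·(M/L)/(1/3) = 2·(M/L). Setting this equal to 43.2/100 = 0.432 gives M = 0.216L.
Substituting into Q = 75: L^(2/3)·(0.216L)^(1/3) = 75.
Solving, L = 125 and M = 27.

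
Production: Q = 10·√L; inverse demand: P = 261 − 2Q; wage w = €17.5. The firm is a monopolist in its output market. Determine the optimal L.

L* = 36

Marginal revenue from the inverse demand is MR = 261 − 4Q.
The marginal product is MP_L = 5·L^(-1/2).
A monopolist hires until marginal revenue product equals the wage: MR·MP_L = w.
At L, Q = 10·√L. Substituting and solving: (261 − 40·√L)·5·L^(-1/2) = 17.5 gives L = 36.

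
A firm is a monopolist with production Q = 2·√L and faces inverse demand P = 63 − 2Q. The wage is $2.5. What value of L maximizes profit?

L* = 36

Marginal revenue from the inverse demand is MR = 63 − 4Q.
The marginal product is MP_L = L^(-1/2).
A monopolist hires until marginal revenue product equals the wage: MR·MP_L = w.
At L, Q = 2·√L. Substituting and solving: (63 − 8·√L)·L^(-1/2) = 2.5 gives L = 36.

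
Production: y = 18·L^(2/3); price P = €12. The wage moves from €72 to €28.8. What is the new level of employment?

L* = 125

From P·MP_L = w with MP_L = 12·L^(-1/3), the labor demand is L(w) = (144/w)^(3).
At w = 72: L = 8. At w = 28.8: L = 125.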